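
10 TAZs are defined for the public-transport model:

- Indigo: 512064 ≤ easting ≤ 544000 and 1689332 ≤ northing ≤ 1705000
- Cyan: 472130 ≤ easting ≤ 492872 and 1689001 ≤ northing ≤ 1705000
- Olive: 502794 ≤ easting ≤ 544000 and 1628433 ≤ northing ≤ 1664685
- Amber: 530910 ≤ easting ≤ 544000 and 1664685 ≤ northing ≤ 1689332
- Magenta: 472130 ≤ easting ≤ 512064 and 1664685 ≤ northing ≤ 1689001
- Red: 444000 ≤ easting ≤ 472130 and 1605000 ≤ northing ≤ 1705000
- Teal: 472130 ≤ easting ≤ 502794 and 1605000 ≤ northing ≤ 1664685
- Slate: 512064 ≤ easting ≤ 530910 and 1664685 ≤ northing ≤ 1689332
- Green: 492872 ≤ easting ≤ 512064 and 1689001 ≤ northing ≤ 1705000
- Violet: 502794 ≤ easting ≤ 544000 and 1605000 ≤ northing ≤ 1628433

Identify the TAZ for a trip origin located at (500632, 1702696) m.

Green

The point has easting = 500632 and northing = 1702696.
Only Green satisfies 492872 ≤ easting ≤ 512064 and 1689001 ≤ northing ≤ 1705000.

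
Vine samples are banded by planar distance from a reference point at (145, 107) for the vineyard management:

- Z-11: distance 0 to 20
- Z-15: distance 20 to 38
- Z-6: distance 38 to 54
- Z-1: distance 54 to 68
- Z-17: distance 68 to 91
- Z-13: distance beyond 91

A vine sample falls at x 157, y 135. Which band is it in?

Z-15

Distance = √((157−145)² + (135−107)²) = √(144.000 + 784.000) = 30.463.
20 ≤ 30.463 < 38 → Z-15.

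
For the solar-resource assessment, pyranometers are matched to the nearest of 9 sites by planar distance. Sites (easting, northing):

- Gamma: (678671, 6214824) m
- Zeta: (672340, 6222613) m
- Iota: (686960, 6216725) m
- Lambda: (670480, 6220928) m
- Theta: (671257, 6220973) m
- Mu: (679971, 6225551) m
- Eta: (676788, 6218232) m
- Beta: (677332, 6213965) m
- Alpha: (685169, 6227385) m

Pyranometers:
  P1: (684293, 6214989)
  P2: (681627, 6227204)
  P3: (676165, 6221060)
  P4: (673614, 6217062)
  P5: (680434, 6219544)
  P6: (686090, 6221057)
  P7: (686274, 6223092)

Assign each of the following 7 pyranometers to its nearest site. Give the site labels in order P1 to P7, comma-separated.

P1 → Iota (d²=10126585.00)
P2 → Mu (d²=5474745.00)
P3 → Eta (d²=8385713.00)
P4 → Eta (d²=11443176.00)
P5 → Eta (d²=15014660.00)
P6 → Iota (d²=19523124.00)
P7 → Alpha (d²=19650874.00)

Iota, Mu, Eta, Eta, Eta, Iota, Alpha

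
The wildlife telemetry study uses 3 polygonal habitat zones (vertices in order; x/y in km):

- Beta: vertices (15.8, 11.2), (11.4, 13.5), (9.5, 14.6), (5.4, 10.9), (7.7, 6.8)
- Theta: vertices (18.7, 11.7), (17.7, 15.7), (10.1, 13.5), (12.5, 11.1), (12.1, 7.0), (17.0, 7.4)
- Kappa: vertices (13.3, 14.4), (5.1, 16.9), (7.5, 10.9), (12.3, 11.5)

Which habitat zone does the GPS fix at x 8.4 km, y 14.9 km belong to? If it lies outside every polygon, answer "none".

Cast a ray rightward from (8.4, 14.9). For each polygon, the edges (by vertex number in listed order) whose endpoints lie on opposite sides of y = 14.9, where each meets that height, and whether that is right or left of the point:
Beta: no edge straddles that height → 0 crossings.
Theta: 1–2 at x≈17.90 (right), 2–3 at x≈14.94 (right) → 2 crossings.
Kappa: 1–2 at x≈11.66 (right), 2–3 at x≈5.90 (left) → 1 crossing.
Only Kappa has an odd count, so the point is inside Kappa.

Kappa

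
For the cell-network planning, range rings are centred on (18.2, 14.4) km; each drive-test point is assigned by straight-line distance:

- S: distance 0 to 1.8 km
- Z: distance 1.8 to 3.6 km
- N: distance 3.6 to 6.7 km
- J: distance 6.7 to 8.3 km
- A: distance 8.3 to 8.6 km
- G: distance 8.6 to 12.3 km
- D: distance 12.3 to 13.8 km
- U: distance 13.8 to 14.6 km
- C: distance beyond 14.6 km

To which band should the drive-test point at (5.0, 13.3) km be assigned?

D

Distance = √((5.0−18.2)² + (13.3−14.4)²) = √(174.240 + 1.210) = 13.246 km.
12.3 ≤ 13.246 < 13.8 → D.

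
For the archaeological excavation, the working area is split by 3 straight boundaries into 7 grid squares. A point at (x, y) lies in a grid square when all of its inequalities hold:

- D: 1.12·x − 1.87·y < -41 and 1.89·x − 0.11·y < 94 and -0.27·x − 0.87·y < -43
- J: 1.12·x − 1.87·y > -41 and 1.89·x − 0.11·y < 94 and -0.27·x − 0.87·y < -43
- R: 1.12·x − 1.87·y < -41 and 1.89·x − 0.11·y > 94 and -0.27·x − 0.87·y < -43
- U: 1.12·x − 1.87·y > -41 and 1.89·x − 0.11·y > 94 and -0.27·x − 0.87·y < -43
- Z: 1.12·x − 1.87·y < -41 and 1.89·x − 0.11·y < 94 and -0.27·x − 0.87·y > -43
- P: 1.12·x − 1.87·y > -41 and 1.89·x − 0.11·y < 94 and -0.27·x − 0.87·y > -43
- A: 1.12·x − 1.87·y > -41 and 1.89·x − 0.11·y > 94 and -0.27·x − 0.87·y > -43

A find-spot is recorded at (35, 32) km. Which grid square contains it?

1.12·35 − 1.87·32 = -20.640, which is > -41
1.89·35 − 0.11·32 = 62.630, which is < 94
-0.27·35 − 0.87·32 = -37.290, which is > -43
This sign pattern matches P.

P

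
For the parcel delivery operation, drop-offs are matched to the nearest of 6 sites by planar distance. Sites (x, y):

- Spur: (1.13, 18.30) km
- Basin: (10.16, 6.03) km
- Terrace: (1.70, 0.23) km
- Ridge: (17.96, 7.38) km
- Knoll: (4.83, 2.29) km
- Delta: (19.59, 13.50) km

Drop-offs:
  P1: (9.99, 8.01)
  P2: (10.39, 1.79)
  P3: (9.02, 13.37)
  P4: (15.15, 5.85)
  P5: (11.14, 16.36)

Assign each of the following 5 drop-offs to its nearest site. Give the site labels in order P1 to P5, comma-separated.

P1 → Basin (d²=3.95)
P2 → Basin (d²=18.03)
P3 → Basin (d²=55.18)
P4 → Ridge (d²=10.24)
P5 → Delta (d²=79.58)

Basin, Basin, Basin, Ridge, Delta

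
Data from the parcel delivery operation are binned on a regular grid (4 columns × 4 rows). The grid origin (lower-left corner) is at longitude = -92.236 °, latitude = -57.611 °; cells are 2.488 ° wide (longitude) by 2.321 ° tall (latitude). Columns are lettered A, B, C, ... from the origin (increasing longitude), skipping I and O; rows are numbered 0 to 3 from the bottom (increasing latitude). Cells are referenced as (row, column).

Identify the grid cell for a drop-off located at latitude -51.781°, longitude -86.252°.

Column index: ⌊(-86.252 − -92.236) / 2.488⌋ = ⌊2.405⌋ = 2 → column C
Row offset from origin: ⌊(-51.781 − -57.611) / 2.321⌋ = ⌊2.512⌋ = 2 → row 2

(2, C)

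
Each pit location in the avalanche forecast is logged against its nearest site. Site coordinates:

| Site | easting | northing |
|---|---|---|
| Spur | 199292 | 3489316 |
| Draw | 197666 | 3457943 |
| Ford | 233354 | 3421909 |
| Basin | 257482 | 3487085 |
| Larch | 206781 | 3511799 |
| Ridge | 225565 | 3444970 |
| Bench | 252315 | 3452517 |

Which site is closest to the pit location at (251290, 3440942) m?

Bench

Squared distances to each site:
Spur: 5043835880.000; Draw: 3164567377.000; Ford: 683955185.000; Basin: 2167517313.000; Larch: 7001765530.000; Ridge: 678000409.000; Bench: 135031250.000.
Minimum at Bench.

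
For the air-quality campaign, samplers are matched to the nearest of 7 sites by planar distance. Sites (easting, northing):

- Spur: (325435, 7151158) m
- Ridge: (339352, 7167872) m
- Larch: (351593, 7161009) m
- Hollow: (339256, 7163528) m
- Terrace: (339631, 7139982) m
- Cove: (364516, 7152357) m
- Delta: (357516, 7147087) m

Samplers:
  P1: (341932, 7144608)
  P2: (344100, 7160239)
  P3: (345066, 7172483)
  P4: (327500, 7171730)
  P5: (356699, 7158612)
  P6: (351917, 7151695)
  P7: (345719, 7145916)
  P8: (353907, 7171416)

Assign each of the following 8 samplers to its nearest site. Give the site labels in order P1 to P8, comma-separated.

Terrace, Hollow, Ridge, Ridge, Larch, Delta, Terrace, Larch

P1 → Terrace (d²=26694477.00)
P2 → Hollow (d²=34281857.00)
P3 → Ridge (d²=53911117.00)
P4 → Ridge (d²=155354068.00)
P5 → Larch (d²=31816845.00)
P6 → Delta (d²=52582465.00)
P7 → Terrace (d²=72276100.00)
P8 → Larch (d²=113660245.00)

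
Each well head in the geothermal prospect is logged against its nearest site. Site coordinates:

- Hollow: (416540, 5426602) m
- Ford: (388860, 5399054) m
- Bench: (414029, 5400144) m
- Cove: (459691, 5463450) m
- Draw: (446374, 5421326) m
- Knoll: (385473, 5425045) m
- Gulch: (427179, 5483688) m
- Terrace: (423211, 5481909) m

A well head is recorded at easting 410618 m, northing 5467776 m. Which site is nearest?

Terrace

Squared distances to each site:
Hollow: 1730368360.000; Ford: 5196123848.000; Bench: 4585722345.000; Cove: 2426873605.000; Draw: 3436094036.000; Knoll: 2458209386.000; Gulch: 527458465.000; Terrace: 358325338.000.
Minimum at Terrace.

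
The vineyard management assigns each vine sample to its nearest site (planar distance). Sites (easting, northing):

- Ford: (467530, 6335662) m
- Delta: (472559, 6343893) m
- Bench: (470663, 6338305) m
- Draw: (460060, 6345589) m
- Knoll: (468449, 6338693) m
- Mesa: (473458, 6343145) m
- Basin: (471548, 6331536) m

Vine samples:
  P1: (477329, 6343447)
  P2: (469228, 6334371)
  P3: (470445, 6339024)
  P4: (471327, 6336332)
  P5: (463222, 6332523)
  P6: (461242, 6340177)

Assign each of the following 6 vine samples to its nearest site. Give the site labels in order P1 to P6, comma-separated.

P1 → Mesa (d²=15075845.00)
P2 → Ford (d²=4549885.00)
P3 → Bench (d²=564485.00)
P4 → Bench (d²=4333625.00)
P5 → Ford (d²=28412185.00)
P6 → Draw (d²=30686868.00)

Mesa, Ford, Bench, Bench, Ford, Draw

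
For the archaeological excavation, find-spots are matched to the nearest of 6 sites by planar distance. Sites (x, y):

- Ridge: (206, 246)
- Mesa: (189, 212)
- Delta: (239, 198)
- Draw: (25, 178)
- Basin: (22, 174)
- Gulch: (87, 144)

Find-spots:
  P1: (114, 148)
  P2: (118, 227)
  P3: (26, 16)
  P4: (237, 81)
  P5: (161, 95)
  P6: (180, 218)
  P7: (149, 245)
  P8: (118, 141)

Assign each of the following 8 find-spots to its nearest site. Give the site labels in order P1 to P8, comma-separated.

Gulch, Mesa, Gulch, Delta, Gulch, Mesa, Mesa, Gulch

P1 → Gulch (d²=745.00)
P2 → Mesa (d²=5266.00)
P3 → Gulch (d²=20105.00)
P4 → Delta (d²=13693.00)
P5 → Gulch (d²=7877.00)
P6 → Mesa (d²=117.00)
P7 → Mesa (d²=2689.00)
P8 → Gulch (d²=970.00)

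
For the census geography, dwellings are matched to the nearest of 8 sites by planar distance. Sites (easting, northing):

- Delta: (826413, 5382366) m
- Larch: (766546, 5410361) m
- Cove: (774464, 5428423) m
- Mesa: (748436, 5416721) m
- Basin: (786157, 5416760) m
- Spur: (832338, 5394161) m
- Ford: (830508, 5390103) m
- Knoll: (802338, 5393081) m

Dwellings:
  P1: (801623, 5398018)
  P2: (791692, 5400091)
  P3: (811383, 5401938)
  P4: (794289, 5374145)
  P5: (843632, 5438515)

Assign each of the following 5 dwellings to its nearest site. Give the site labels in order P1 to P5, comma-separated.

Knoll, Knoll, Knoll, Knoll, Spur

P1 → Knoll (d²=24885194.00)
P2 → Knoll (d²=162477416.00)
P3 → Knoll (d²=160258474.00)
P4 → Knoll (d²=423358497.00)
P5 → Spur (d²=2094831752.00)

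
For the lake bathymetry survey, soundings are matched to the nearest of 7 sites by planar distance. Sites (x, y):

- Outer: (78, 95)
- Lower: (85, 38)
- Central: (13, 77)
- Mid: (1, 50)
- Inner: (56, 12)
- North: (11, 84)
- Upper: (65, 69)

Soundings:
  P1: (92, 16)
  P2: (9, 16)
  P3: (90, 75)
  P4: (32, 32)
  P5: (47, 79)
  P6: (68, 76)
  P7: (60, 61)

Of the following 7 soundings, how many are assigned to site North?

P1 → Lower
P2 → Mid
P3 → Outer
P4 → Inner
P5 → Upper
P6 → Upper
P7 → Upper
0 of the 7 go to North.

0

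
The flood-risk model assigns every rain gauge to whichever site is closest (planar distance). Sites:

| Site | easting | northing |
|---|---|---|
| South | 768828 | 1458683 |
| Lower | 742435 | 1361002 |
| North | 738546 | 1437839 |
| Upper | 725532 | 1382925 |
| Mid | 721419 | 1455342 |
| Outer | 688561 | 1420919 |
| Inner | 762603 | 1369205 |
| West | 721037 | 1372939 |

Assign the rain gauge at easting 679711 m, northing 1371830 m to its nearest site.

Squared distances to each site:
South: 15485283298.000; Lower: 4051545760.000; North: 7818745306.000; Upper: 2222663066.000; Mid: 8713811408.000; Outer: 2488052421.000; Inner: 6877974289.000; West: 1709068157.000.
Minimum at West.

West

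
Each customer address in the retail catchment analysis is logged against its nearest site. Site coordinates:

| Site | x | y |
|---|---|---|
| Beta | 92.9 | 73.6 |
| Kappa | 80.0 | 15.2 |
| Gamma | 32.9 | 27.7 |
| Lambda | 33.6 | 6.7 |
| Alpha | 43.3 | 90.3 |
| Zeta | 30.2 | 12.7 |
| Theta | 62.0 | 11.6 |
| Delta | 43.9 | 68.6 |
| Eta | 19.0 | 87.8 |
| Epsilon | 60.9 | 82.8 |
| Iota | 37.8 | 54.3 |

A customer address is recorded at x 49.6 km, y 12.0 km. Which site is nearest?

Squared distances to each site:
Beta: 5669.450; Kappa: 934.400; Gamma: 525.380; Lambda: 284.090; Alpha: 6170.580; Zeta: 376.850; Theta: 153.920; Delta: 3236.050; Eta: 6682.000; Epsilon: 5140.330; Iota: 1928.530.
Minimum at Theta.

Theta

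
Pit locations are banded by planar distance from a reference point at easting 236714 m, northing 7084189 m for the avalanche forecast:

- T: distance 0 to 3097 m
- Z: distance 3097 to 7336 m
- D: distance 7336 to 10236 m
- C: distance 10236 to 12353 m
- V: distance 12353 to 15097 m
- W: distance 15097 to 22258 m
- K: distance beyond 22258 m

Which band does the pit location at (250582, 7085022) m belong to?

Distance = √((250582−236714)² + (7085022−7084189)²) = √(192321424.000 + 693889.000) = 13892.995 m.
12353 ≤ 13892.995 < 15097 → V.

V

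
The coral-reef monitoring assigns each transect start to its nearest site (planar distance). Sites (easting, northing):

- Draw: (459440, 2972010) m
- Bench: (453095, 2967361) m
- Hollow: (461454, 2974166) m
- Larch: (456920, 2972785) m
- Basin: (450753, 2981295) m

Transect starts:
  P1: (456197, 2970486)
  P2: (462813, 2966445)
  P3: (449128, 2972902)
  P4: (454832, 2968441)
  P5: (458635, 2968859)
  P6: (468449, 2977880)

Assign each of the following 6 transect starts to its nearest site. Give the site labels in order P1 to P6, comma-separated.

P1 → Larch (d²=5808130.00)
P2 → Draw (d²=42346354.00)
P3 → Bench (d²=46439770.00)
P4 → Bench (d²=4183569.00)
P5 → Draw (d²=10576826.00)
P6 → Hollow (d²=62723821.00)

Larch, Draw, Bench, Bench, Draw, Hollow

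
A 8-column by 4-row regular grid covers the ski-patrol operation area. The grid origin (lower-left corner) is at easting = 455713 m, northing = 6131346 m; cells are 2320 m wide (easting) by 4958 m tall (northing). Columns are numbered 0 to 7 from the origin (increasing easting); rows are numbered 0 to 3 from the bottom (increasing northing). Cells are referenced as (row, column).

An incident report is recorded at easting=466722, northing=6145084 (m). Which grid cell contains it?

Column index: ⌊(466722 − 455713) / 2320⌋ = ⌊4.745⌋ = 4
Row offset from origin: ⌊(6145084 − 6131346) / 4958⌋ = ⌊2.771⌋ = 2 → row 2

(2, 4)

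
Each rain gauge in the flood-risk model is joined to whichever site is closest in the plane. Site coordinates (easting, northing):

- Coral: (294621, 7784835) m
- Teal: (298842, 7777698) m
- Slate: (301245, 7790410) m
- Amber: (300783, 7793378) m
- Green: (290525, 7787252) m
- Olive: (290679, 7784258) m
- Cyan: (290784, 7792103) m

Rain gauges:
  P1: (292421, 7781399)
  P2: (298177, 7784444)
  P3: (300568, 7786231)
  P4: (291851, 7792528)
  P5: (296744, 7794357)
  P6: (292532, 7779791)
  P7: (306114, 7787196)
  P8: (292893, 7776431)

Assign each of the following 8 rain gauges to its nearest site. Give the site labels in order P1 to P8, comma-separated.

Olive, Coral, Slate, Cyan, Amber, Olive, Slate, Teal

P1 → Olive (d²=11208445.00)
P2 → Coral (d²=12798017.00)
P3 → Slate (d²=17922370.00)
P4 → Cyan (d²=1319114.00)
P5 → Amber (d²=17271962.00)
P6 → Olive (d²=23387698.00)
P7 → Slate (d²=34036957.00)
P8 → Teal (d²=36995890.00)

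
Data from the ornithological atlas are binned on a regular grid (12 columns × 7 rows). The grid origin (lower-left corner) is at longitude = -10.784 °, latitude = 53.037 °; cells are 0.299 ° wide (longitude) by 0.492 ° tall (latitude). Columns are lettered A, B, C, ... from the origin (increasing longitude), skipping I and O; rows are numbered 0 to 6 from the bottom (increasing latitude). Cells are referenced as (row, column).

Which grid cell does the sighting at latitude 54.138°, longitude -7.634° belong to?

Column index: ⌊(-7.634 − -10.784) / 0.299⌋ = ⌊10.535⌋ = 10 → column L
Row offset from origin: ⌊(54.138 − 53.037) / 0.492⌋ = ⌊2.238⌋ = 2 → row 2

(2, L)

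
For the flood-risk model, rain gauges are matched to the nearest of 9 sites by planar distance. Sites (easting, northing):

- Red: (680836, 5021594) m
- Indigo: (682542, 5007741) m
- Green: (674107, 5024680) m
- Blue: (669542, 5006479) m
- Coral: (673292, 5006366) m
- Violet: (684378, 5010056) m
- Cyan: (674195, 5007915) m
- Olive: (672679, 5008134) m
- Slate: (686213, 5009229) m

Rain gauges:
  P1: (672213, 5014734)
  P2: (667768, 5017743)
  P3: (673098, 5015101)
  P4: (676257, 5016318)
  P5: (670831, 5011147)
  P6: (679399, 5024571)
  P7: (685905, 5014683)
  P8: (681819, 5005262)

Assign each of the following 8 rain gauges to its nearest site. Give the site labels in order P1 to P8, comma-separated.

P1 → Olive (d²=43777156.00)
P2 → Green (d²=88304890.00)
P3 → Olive (d²=48714650.00)
P4 → Red (d²=48803417.00)
P5 → Olive (d²=12493273.00)
P6 → Red (d²=10927498.00)
P7 → Violet (d²=23740858.00)
P8 → Indigo (d²=6668170.00)

Olive, Green, Olive, Red, Olive, Red, Violet, Indigo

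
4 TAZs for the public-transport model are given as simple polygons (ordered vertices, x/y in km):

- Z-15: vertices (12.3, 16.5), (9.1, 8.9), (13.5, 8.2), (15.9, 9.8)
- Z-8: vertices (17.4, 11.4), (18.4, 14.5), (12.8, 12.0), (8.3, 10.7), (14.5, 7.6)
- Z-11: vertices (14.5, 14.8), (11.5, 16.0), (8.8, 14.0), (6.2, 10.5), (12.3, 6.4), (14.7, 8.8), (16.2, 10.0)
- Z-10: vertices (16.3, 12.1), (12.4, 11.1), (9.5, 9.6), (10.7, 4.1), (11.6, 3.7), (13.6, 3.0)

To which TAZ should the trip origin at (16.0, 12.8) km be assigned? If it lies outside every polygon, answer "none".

Z-8

Cast a ray rightward from (16.0, 12.8). For each polygon, the edges (by vertex number in listed order) whose endpoints lie on opposite sides of y = 12.8, where each meets that height, and whether that is right or left of the point:
Z-15: 1–2 at x≈10.74 (left), 4–1 at x≈14.29 (left) → 0 crossings.
Z-8: 1–2 at x≈17.85 (right), 2–3 at x≈14.59 (left) → 1 crossing.
Z-11: 3–4 at x≈7.91 (left), 7–1 at x≈15.21 (left) → 0 crossings.
Z-10: no edge straddles that height → 0 crossings.
Only Z-8 has an odd count, so the point is inside Z-8.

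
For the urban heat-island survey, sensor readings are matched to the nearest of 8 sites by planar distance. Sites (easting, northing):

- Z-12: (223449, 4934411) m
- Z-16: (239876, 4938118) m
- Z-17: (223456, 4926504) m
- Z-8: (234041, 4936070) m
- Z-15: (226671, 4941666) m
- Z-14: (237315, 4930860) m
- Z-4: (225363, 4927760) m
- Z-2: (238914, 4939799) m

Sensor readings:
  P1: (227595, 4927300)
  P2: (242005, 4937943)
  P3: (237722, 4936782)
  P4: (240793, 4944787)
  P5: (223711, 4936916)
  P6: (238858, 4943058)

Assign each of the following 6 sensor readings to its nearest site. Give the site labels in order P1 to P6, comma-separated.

Z-4, Z-16, Z-16, Z-2, Z-12, Z-2

P1 → Z-4 (d²=5193424.00)
P2 → Z-16 (d²=4563266.00)
P3 → Z-16 (d²=6424612.00)
P4 → Z-2 (d²=28410785.00)
P5 → Z-12 (d²=6343669.00)
P6 → Z-2 (d²=10624217.00)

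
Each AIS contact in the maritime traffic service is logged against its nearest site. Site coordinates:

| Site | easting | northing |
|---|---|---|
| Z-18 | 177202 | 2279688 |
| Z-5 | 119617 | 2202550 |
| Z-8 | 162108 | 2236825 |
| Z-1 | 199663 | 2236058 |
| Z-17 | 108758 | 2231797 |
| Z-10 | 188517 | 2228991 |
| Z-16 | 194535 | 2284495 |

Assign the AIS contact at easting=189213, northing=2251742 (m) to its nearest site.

Squared distances to each site:
Z-18: 925243037.000; Z-5: 7263456080.000; Z-8: 957197914.000; Z-1: 355190356.000; Z-17: 6870810050.000; Z-10: 518092417.000; Z-16: 1101082693.000.
Minimum at Z-1.

Z-1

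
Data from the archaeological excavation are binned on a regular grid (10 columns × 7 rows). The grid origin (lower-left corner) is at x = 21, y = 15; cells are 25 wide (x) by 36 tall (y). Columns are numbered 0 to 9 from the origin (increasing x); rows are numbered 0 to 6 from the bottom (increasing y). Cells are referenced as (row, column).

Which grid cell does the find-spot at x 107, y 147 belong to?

(3, 3)

Column index: ⌊(107 − 21) / 25⌋ = ⌊3.440⌋ = 3
Row offset from origin: ⌊(147 − 15) / 36⌋ = ⌊3.667⌋ = 3 → row 3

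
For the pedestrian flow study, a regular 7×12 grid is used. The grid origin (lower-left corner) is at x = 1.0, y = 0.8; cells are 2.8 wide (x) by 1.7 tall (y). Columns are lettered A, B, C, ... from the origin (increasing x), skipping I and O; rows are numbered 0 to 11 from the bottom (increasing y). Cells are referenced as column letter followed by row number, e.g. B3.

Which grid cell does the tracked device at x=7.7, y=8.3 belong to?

Column index: ⌊(7.7 − 1.0) / 2.8⌋ = ⌊2.393⌋ = 2 → column C
Row offset from origin: ⌊(8.3 − 0.8) / 1.7⌋ = ⌊4.412⌋ = 4 → row 4

C4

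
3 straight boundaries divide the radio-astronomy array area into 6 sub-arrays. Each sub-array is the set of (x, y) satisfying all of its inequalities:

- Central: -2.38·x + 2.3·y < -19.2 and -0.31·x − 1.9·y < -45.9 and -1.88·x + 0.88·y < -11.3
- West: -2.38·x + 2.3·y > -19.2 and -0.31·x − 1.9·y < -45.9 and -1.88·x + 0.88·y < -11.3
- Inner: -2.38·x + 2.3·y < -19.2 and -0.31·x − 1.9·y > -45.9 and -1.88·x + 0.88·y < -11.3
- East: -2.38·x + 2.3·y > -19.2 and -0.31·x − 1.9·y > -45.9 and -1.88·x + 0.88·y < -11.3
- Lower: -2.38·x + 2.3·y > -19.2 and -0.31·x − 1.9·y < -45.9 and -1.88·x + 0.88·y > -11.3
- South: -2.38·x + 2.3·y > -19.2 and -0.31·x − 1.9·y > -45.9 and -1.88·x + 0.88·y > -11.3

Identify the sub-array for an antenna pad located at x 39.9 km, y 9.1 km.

-2.38·39.9 + 2.3·9.1 = -74.032, which is < -19.2
-0.31·39.9 − 1.9·9.1 = -29.659, which is > -45.9
-1.88·39.9 + 0.88·9.1 = -67.004, which is < -11.3
This sign pattern matches Inner.

Inner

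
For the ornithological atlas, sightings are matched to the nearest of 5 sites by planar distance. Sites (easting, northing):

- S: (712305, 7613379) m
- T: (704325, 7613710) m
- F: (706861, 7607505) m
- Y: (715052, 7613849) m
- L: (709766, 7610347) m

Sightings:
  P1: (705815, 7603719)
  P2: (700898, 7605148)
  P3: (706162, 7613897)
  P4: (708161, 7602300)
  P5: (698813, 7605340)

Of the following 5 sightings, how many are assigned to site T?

1

P1 → F
P2 → F
P3 → T
P4 → F
P5 → F
1 of the 5 goes to T.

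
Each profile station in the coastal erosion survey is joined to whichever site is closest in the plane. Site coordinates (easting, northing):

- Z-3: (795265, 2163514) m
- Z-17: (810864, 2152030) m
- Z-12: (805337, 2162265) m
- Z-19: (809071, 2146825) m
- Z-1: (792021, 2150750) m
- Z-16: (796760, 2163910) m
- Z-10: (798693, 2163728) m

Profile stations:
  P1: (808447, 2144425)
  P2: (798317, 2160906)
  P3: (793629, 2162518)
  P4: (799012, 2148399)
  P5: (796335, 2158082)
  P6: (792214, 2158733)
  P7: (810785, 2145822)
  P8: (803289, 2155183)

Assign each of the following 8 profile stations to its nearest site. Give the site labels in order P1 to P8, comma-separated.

P1 → Z-19 (d²=6149376.00)
P2 → Z-10 (d²=8105060.00)
P3 → Z-3 (d²=3668512.00)
P4 → Z-1 (d²=54401282.00)
P5 → Z-3 (d²=30651524.00)
P6 → Z-3 (d²=32166562.00)
P7 → Z-19 (d²=3943805.00)
P8 → Z-12 (d²=54349028.00)

Z-19, Z-10, Z-3, Z-1, Z-3, Z-3, Z-19, Z-12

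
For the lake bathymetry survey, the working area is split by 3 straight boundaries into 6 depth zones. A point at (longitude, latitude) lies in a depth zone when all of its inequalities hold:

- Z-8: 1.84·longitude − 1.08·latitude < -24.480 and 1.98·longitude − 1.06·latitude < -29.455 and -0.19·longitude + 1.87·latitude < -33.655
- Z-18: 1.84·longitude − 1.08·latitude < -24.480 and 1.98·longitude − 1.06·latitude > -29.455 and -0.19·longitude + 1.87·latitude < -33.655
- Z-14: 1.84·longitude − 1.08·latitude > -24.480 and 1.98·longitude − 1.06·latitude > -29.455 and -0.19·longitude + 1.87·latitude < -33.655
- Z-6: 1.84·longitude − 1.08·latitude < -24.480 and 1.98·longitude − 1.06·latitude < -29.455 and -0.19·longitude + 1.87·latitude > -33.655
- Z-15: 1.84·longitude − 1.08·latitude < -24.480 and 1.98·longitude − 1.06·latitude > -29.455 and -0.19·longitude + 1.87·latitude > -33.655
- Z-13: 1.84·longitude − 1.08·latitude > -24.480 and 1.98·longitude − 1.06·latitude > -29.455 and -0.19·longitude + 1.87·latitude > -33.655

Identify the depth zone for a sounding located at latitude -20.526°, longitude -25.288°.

Z-13

1.84·-25.288 − 1.08·-20.526 = -24.362, which is > -24.480
1.98·-25.288 − 1.06·-20.526 = -28.313, which is > -29.455
-0.19·-25.288 + 1.87·-20.526 = -33.579, which is > -33.655
This sign pattern matches Z-13.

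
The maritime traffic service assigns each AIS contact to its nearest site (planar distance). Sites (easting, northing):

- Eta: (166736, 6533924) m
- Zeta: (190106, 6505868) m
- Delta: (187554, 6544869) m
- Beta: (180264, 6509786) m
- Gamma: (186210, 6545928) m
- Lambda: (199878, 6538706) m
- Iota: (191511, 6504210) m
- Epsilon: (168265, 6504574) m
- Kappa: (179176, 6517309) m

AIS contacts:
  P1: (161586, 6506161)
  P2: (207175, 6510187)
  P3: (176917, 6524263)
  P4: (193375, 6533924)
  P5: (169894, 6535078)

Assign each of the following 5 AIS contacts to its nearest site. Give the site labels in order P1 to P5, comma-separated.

Epsilon, Iota, Kappa, Lambda, Eta

P1 → Epsilon (d²=47127610.00)
P2 → Iota (d²=281085425.00)
P3 → Kappa (d²=53461197.00)
P4 → Lambda (d²=65156533.00)
P5 → Eta (d²=11304680.00)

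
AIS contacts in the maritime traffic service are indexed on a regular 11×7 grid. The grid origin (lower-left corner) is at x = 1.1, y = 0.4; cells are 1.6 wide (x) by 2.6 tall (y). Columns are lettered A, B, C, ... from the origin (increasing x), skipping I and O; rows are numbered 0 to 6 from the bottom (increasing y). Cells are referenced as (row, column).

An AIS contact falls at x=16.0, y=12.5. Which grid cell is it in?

(4, K)

Column index: ⌊(16.0 − 1.1) / 1.6⌋ = ⌊9.312⌋ = 9 → column K
Row offset from origin: ⌊(12.5 − 0.4) / 2.6⌋ = ⌊4.654⌋ = 4 → row 4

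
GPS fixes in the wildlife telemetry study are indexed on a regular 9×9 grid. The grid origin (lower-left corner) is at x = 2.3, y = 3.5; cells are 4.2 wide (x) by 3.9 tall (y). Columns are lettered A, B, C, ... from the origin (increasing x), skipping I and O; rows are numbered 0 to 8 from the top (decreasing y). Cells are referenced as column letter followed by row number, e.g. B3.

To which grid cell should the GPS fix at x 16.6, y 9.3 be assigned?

D7

Column index: ⌊(16.6 − 2.3) / 4.2⌋ = ⌊3.405⌋ = 3 → column D
Row offset from origin: ⌊(9.3 − 3.5) / 3.9⌋ = ⌊1.487⌋ = 1 → row 7 (counted from top)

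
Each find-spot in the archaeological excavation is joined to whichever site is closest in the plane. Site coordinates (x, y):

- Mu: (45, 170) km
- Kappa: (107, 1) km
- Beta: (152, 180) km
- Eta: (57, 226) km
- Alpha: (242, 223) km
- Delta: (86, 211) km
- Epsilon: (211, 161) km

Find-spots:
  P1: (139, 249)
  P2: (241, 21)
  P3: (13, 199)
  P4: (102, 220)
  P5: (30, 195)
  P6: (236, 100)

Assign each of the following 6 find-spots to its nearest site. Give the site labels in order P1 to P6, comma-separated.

P1 → Delta (d²=4253.00)
P2 → Kappa (d²=18356.00)
P3 → Mu (d²=1865.00)
P4 → Delta (d²=337.00)
P5 → Mu (d²=850.00)
P6 → Epsilon (d²=4346.00)

Delta, Kappa, Mu, Delta, Mu, Epsilon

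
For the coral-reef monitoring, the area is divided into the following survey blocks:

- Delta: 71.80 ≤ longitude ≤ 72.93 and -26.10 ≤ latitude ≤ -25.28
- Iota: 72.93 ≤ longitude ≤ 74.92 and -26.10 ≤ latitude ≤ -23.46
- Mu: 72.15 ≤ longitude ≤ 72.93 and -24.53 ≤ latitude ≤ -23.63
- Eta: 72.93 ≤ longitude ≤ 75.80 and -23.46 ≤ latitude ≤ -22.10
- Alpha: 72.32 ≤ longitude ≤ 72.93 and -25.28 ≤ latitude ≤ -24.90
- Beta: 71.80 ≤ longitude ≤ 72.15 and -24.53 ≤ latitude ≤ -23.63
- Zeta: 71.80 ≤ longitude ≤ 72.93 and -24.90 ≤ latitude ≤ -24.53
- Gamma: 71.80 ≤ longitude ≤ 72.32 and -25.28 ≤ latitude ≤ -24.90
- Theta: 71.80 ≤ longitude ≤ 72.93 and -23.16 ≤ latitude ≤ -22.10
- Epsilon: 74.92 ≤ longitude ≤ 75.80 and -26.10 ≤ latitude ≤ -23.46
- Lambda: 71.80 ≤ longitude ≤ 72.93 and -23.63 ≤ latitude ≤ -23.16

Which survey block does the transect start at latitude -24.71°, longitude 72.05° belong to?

Zeta

The point has longitude = 72.05 and latitude = -24.71.
Only Zeta satisfies 71.80 ≤ longitude ≤ 72.93 and -24.90 ≤ latitude ≤ -24.53.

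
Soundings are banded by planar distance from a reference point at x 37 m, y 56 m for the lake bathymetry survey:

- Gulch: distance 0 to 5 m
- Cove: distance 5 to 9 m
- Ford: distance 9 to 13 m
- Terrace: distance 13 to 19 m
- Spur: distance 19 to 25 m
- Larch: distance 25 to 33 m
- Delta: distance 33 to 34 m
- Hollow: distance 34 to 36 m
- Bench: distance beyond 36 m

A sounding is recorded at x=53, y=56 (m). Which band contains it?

Distance = √((53−37)² + (56−56)²) = √(256.000 + 0.000) = 16.000 m.
13 ≤ 16.000 < 19 → Terrace.

Terrace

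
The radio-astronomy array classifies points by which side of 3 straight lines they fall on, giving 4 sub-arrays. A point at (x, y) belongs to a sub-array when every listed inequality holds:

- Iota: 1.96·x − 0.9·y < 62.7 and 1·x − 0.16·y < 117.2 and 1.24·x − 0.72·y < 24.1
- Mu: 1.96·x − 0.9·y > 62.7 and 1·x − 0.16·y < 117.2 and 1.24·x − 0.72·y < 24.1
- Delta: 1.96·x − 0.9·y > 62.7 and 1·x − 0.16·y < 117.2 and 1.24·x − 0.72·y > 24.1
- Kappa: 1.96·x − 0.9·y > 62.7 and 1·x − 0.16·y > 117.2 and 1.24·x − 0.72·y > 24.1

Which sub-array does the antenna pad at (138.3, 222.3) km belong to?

1.96·138.3 − 0.9·222.3 = 70.998, which is > 62.7
1·138.3 − 0.16·222.3 = 102.732, which is < 117.2
1.24·138.3 − 0.72·222.3 = 11.436, which is < 24.1
This sign pattern matches Mu.

Mu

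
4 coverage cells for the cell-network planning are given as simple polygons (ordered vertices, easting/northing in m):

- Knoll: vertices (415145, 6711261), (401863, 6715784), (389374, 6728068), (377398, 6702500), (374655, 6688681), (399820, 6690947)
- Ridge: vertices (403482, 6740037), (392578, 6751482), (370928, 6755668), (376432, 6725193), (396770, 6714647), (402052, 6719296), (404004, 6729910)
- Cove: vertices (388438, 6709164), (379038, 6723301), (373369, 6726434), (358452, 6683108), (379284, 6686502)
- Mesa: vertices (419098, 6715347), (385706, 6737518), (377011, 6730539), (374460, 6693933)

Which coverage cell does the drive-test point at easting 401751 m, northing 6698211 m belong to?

Knoll

Cast a ray rightward from (401751, 6698211). For each polygon, the edges (by vertex number in listed order) whose endpoints lie on opposite sides of northing = 6698211, where each meets that height, and whether that is right or left of the point:
Knoll: 4–5 at easting≈376546.7 (left), 6–1 at easting≈405300.0 (right) → 1 crossing.
Ridge: no edge straddles that height → 0 crossings.
Cove: 3–4 at easting≈363651.9 (left), 5–1 at easting≈384013.7 (left) → 0 crossings.
Mesa: 3–4 at easting≈374758.1 (left), 4–1 at easting≈383377.6 (left) → 0 crossings.
Only Knoll has an odd count, so the point is inside Knoll.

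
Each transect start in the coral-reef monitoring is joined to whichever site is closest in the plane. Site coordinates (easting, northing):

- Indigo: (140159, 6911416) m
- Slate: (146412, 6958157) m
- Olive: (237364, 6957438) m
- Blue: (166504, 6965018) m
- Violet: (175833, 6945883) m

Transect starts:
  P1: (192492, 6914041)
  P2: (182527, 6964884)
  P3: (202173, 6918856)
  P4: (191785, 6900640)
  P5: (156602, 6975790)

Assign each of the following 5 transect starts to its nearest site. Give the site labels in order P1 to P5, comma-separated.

P1 → Violet (d²=1291435245.00)
P2 → Blue (d²=256754485.00)
P3 → Violet (d²=1424254329.00)
P4 → Violet (d²=2301395353.00)
P5 → Blue (d²=214085588.00)

Violet, Blue, Violet, Violet, Blue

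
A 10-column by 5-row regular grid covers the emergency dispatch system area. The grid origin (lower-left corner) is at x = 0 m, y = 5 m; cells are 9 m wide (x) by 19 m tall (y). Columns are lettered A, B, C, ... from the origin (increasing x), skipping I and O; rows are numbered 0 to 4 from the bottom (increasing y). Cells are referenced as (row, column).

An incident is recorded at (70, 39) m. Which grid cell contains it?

Column index: ⌊(70 − 0) / 9⌋ = ⌊7.778⌋ = 7 → column H
Row offset from origin: ⌊(39 − 5) / 19⌋ = ⌊1.789⌋ = 1 → row 1

(1, H)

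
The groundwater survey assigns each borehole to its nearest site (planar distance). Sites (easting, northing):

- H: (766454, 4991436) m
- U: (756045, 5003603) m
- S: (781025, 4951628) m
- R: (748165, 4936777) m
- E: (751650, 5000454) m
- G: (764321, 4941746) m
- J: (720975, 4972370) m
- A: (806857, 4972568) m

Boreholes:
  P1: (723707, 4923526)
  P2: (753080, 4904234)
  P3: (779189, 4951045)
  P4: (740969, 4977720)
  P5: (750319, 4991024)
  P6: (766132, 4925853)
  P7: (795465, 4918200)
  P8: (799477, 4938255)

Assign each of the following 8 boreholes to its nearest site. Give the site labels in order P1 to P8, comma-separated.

R, R, S, J, E, G, S, S

P1 → R (d²=773782765.00)
P2 → R (d²=1083204074.00)
P3 → S (d²=3710785.00)
P4 → J (d²=428382536.00)
P5 → E (d²=90696461.00)
P6 → G (d²=255867170.00)
P7 → S (d²=1325944784.00)
P8 → S (d²=519313433.00)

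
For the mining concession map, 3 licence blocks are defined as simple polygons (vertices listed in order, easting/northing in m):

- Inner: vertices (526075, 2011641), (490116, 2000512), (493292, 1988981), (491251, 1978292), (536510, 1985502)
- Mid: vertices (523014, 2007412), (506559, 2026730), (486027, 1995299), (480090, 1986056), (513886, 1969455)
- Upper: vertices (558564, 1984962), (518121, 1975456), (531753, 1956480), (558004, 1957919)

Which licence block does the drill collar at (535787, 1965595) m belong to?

Upper

Cast a ray rightward from (535787, 1965595). For each polygon, the edges (by vertex number in listed order) whose endpoints lie on opposite sides of northing = 1965595, where each meets that height, and whether that is right or left of the point:
Inner: no edge straddles that height → 0 crossings.
Mid: no edge straddles that height → 0 crossings.
Upper: 2–3 at easting≈525205.0 (left), 4–1 at easting≈558163.0 (right) → 1 crossing.
Only Upper has an odd count, so the point is inside Upper.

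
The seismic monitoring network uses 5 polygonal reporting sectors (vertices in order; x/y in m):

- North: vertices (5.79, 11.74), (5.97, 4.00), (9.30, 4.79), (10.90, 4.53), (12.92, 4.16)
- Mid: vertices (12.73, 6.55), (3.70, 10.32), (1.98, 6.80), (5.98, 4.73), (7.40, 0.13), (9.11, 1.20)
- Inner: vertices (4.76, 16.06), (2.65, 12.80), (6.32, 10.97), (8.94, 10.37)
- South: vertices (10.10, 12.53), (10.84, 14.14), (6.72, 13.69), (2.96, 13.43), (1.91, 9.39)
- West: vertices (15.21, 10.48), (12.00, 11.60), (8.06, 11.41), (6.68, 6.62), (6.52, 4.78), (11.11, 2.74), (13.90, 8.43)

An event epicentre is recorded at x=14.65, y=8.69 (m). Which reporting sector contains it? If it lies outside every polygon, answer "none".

none

Cast a ray rightward from (14.65, 8.69). For each polygon, the edges (by vertex number in listed order) whose endpoints lie on opposite sides of y = 8.69, where each meets that height, and whether that is right or left of the point:
North: 1–2 at x≈5.861 (left), 5–1 at x≈8.659 (left) → 0 crossings.
Mid: 1–2 at x≈7.604 (left), 2–3 at x≈2.904 (left) → 0 crossings.
Inner: no edge straddles that height → 0 crossings.
South: no edge straddles that height → 0 crossings.
West: 3–4 at x≈7.276 (left), 7–1 at x≈14.066 (left) → 0 crossings.
All counts are even, so the point lies outside every listed polygon.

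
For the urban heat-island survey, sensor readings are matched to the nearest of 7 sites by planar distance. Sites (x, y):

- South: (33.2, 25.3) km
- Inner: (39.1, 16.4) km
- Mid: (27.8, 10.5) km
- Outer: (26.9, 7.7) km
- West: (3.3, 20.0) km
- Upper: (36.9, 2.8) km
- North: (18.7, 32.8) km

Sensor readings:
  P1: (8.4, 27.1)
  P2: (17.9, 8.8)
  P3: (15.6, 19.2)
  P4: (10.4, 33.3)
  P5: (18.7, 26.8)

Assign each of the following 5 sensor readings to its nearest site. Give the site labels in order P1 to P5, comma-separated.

P1 → West (d²=76.42)
P2 → Outer (d²=82.21)
P3 → West (d²=151.93)
P4 → North (d²=69.14)
P5 → North (d²=36.00)

West, Outer, West, North, North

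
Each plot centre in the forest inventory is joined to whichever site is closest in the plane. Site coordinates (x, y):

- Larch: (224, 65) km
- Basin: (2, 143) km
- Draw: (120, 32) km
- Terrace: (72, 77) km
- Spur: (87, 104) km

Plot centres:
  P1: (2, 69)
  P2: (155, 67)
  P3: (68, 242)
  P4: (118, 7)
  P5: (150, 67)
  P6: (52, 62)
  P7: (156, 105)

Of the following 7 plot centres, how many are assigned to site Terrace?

2

P1 → Terrace
P2 → Draw
P3 → Basin
P4 → Draw
P5 → Draw
P6 → Terrace
P7 → Spur
2 of the 7 go to Terrace.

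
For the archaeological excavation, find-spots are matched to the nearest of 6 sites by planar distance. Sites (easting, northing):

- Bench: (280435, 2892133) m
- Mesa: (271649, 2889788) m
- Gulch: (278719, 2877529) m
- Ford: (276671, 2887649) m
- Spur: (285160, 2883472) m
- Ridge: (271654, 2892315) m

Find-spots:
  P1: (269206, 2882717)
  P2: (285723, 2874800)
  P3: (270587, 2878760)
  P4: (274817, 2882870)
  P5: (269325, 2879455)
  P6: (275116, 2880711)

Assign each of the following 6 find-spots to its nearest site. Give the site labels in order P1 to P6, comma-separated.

Mesa, Gulch, Gulch, Ford, Gulch, Gulch

P1 → Mesa (d²=55967290.00)
P2 → Gulch (d²=56503457.00)
P3 → Gulch (d²=67644785.00)
P4 → Ford (d²=26276157.00)
P5 → Gulch (d²=91956712.00)
P6 → Gulch (d²=23106733.00)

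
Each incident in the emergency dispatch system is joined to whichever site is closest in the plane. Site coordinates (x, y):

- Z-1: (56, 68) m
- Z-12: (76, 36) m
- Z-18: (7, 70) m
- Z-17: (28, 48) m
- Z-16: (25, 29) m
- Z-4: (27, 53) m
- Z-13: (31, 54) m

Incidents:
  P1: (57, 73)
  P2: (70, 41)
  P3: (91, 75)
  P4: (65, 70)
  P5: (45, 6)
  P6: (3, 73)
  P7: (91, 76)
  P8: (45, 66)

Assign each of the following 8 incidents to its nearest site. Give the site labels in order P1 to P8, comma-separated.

Z-1, Z-12, Z-1, Z-1, Z-16, Z-18, Z-1, Z-1

P1 → Z-1 (d²=26.00)
P2 → Z-12 (d²=61.00)
P3 → Z-1 (d²=1274.00)
P4 → Z-1 (d²=85.00)
P5 → Z-16 (d²=929.00)
P6 → Z-18 (d²=25.00)
P7 → Z-1 (d²=1289.00)
P8 → Z-1 (d²=125.00)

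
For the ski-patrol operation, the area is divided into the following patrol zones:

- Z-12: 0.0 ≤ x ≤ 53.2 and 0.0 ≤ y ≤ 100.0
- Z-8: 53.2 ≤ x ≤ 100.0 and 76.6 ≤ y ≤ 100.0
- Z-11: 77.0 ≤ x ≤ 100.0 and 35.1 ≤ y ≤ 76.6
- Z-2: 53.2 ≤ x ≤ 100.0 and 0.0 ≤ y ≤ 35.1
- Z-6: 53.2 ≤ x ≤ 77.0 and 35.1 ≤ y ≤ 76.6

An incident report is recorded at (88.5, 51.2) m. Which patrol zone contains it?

The point has x = 88.5 and y = 51.2.
Only Z-11 satisfies 77.0 ≤ x ≤ 100.0 and 35.1 ≤ y ≤ 76.6.

Z-11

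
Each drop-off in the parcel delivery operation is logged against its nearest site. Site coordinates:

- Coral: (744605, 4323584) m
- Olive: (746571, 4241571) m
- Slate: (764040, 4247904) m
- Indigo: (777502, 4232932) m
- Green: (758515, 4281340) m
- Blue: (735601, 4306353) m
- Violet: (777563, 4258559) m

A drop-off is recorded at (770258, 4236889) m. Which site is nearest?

Indigo

Squared distances to each site:
Coral: 8174099434.000; Olive: 582995093.000; Slate: 159993749.000; Indigo: 68133385.000; Green: 2113789450.000; Blue: 6026354945.000; Violet: 522951925.000.
Minimum at Indigo.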